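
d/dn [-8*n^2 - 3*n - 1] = -16*n - 3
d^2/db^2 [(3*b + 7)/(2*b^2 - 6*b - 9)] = 4*((2 - 9*b)*(-2*b^2 + 6*b + 9) - 2*(2*b - 3)^2*(3*b + 7))/(-2*b^2 + 6*b + 9)^3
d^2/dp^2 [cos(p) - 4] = -cos(p)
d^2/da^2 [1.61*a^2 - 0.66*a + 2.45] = 3.22000000000000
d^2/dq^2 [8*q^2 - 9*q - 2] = 16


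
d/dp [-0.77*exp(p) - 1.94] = -0.77*exp(p)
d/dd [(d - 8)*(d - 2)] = 2*d - 10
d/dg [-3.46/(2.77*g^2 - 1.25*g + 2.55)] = (19.1684*g - 4.325)/(2.77*g^2 - 1.25*g + 2.55)^2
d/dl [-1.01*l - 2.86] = -1.01000000000000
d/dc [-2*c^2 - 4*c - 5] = -4*c - 4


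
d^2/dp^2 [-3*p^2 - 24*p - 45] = -6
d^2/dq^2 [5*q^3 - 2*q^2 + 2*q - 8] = 30*q - 4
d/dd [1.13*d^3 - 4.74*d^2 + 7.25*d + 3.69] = 3.39*d^2 - 9.48*d + 7.25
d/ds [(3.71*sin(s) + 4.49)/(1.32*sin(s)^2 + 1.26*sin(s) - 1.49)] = (-11.8536*sin(s) + 2.4486*cos(2*s) - 13.6339)*cos(s)/(1.32*sin(s)^2 + 1.26*sin(s) - 1.49)^2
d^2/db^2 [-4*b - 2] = 0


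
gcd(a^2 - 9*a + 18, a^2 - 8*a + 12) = a - 6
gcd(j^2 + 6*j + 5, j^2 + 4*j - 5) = j + 5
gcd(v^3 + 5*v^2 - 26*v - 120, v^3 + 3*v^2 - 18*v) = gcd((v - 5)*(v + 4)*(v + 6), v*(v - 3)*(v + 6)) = v + 6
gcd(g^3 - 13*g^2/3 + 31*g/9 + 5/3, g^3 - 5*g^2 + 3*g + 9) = g - 3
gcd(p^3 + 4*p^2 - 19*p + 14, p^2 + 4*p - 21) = p + 7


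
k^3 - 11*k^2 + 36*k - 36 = (k - 6)*(k - 3)*(k - 2)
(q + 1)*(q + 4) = q^2 + 5*q + 4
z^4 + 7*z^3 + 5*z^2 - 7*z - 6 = (z - 1)*(z + 1)^2*(z + 6)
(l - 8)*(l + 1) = l^2 - 7*l - 8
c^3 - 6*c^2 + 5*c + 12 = (c - 4)*(c - 3)*(c + 1)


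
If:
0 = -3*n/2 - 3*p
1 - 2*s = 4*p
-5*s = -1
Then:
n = -3/10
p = 3/20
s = 1/5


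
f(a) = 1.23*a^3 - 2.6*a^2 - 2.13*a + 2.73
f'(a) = 3.69*a^2 - 5.2*a - 2.13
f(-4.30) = -133.98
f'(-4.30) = 88.46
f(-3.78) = -92.80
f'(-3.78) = 70.25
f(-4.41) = -143.93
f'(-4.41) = 92.57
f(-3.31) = -63.31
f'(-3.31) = 55.51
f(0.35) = 1.72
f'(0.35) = -3.50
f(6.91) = 269.69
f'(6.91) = 138.13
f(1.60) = -2.30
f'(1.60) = -1.00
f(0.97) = -0.66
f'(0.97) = -3.70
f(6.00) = 162.03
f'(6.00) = 99.51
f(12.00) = 1728.21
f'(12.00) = 466.83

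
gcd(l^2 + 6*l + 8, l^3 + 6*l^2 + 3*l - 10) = l + 2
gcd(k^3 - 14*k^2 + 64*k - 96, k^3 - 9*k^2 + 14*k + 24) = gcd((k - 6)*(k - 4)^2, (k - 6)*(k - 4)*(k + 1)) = k^2 - 10*k + 24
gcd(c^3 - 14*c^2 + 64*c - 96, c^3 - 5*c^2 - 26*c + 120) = c^2 - 10*c + 24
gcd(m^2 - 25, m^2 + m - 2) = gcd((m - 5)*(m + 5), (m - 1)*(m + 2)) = 1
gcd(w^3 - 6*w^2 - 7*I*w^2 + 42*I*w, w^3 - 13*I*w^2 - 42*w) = w^2 - 7*I*w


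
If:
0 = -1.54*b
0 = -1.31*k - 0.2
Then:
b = 0.00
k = -0.15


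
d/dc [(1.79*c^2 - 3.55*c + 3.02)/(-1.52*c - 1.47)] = (-2.7208*c^2 - 5.2626*c + 9.8089)/(2.3104*c^2 + 4.4688*c + 2.1609)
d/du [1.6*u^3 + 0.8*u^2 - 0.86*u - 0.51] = 4.8*u^2 + 1.6*u - 0.86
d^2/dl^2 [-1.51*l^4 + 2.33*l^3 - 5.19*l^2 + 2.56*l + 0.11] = -18.12*l^2 + 13.98*l - 10.38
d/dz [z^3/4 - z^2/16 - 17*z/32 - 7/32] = 3*z^2/4 - z/8 - 17/32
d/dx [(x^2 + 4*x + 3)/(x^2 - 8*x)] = 6*(-2*x^2 - x + 4)/(x^2*(x^2 - 16*x + 64))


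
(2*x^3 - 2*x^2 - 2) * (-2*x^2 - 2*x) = -4*x^5 + 4*x^3 + 4*x^2 + 4*x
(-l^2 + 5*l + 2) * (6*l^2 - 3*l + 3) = -6*l^4 + 33*l^3 - 6*l^2 + 9*l + 6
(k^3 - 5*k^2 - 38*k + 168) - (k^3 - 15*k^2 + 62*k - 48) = 10*k^2 - 100*k + 216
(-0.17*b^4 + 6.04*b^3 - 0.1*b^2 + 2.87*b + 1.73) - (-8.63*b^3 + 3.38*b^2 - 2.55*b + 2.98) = -0.17*b^4 + 14.67*b^3 - 3.48*b^2 + 5.42*b - 1.25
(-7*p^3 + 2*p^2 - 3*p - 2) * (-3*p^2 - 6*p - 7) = 21*p^5 + 36*p^4 + 46*p^3 + 10*p^2 + 33*p + 14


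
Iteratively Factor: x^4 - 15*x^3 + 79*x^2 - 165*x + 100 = (x - 4)*(x^3 - 11*x^2 + 35*x - 25) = (x - 4)*(x - 1)*(x^2 - 10*x + 25) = (x - 5)*(x - 4)*(x - 1)*(x - 5)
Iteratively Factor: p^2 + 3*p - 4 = (p - 1)*(p + 4)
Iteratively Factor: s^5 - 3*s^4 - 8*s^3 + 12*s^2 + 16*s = (s - 2)*(s^4 - s^3 - 10*s^2 - 8*s) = (s - 2)*(s + 1)*(s^3 - 2*s^2 - 8*s) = (s - 4)*(s - 2)*(s + 1)*(s^2 + 2*s) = s*(s - 4)*(s - 2)*(s + 1)*(s + 2)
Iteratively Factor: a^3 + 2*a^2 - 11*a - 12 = (a + 4)*(a^2 - 2*a - 3) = (a - 3)*(a + 4)*(a + 1)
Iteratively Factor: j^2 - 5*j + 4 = (j - 1)*(j - 4)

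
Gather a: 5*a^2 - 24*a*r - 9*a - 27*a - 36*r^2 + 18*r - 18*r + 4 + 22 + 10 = 5*a^2 + a*(-24*r - 36) - 36*r^2 + 36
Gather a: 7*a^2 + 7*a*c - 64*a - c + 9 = 7*a^2 + a*(7*c - 64) - c + 9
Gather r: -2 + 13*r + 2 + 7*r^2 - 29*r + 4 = 7*r^2 - 16*r + 4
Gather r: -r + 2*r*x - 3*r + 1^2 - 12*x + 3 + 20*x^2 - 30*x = r*(2*x - 4) + 20*x^2 - 42*x + 4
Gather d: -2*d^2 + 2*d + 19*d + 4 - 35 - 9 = -2*d^2 + 21*d - 40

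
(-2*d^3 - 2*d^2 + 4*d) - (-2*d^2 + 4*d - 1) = 1 - 2*d^3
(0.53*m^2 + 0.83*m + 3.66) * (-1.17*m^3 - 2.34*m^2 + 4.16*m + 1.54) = -0.6201*m^5 - 2.2113*m^4 - 4.0196*m^3 - 4.2954*m^2 + 16.5038*m + 5.6364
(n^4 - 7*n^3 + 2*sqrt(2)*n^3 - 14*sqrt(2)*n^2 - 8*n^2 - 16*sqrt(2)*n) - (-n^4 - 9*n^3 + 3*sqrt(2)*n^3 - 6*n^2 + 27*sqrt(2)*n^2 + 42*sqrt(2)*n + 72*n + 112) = 2*n^4 - sqrt(2)*n^3 + 2*n^3 - 41*sqrt(2)*n^2 - 2*n^2 - 58*sqrt(2)*n - 72*n - 112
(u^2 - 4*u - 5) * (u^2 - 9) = u^4 - 4*u^3 - 14*u^2 + 36*u + 45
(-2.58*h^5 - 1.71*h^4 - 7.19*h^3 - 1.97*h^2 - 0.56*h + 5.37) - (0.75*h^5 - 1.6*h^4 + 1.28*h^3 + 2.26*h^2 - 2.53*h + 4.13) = -3.33*h^5 - 0.11*h^4 - 8.47*h^3 - 4.23*h^2 + 1.97*h + 1.24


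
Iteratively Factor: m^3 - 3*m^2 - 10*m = (m + 2)*(m^2 - 5*m) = (m - 5)*(m + 2)*(m)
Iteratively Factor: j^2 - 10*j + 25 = (j - 5)*(j - 5)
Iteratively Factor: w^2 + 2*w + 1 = (w + 1)*(w + 1)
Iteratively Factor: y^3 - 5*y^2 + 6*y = (y - 2)*(y^2 - 3*y) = (y - 3)*(y - 2)*(y)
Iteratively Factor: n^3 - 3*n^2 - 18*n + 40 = (n + 4)*(n^2 - 7*n + 10) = (n - 2)*(n + 4)*(n - 5)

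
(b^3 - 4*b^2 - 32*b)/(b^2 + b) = (b^2 - 4*b - 32)/(b + 1)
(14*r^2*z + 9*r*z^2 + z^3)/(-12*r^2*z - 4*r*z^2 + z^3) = (7*r + z)/(-6*r + z)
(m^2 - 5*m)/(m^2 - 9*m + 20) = m/(m - 4)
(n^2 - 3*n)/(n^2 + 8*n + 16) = n*(n - 3)/(n^2 + 8*n + 16)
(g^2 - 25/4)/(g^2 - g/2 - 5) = (g + 5/2)/(g + 2)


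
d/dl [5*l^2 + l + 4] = 10*l + 1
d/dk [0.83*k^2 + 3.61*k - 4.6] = 1.66*k + 3.61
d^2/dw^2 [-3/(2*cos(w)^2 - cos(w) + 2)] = 3*(-16*sin(w)^4 - 7*sin(w)^2 - 19*cos(w)/2 + 3*cos(3*w)/2 + 17)/(2*sin(w)^2 + cos(w) - 4)^3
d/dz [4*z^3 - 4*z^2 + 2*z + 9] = 12*z^2 - 8*z + 2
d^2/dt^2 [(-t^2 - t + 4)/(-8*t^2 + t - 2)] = 12*(12*t^3 - 136*t^2 + 8*t + 11)/(512*t^6 - 192*t^5 + 408*t^4 - 97*t^3 + 102*t^2 - 12*t + 8)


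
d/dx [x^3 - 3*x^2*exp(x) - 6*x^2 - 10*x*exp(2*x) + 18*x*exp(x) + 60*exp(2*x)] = -3*x^2*exp(x) + 3*x^2 - 20*x*exp(2*x) + 12*x*exp(x) - 12*x + 110*exp(2*x) + 18*exp(x)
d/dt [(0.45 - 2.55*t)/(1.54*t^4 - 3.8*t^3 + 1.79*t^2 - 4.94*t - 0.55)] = (11.781*t^4 - 22.152*t^3 + 9.6945*t^2 - 1.611*t + 3.6255)/(2.3716*t^8 - 11.704*t^7 + 19.9532*t^6 - 28.8192*t^5 + 39.0541*t^4 - 13.5052*t^3 + 22.4346*t^2 + 5.434*t + 0.3025)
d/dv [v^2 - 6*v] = 2*v - 6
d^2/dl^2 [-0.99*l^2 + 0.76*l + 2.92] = -1.98000000000000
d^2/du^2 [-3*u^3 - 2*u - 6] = -18*u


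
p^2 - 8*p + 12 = (p - 6)*(p - 2)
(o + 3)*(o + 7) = o^2 + 10*o + 21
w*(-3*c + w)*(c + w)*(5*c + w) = -15*c^3*w - 13*c^2*w^2 + 3*c*w^3 + w^4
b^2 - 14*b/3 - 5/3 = (b - 5)*(b + 1/3)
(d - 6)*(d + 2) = d^2 - 4*d - 12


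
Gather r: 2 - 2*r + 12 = 14 - 2*r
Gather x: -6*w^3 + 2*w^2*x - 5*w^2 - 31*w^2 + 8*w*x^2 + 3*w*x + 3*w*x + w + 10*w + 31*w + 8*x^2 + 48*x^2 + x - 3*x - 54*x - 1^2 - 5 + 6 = -6*w^3 - 36*w^2 + 42*w + x^2*(8*w + 56) + x*(2*w^2 + 6*w - 56)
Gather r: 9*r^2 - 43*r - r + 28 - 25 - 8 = 9*r^2 - 44*r - 5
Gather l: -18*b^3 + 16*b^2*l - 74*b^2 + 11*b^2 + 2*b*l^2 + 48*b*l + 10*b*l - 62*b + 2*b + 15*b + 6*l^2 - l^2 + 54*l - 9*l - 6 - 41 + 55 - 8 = -18*b^3 - 63*b^2 - 45*b + l^2*(2*b + 5) + l*(16*b^2 + 58*b + 45)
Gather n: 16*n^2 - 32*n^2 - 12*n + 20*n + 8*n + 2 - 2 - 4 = -16*n^2 + 16*n - 4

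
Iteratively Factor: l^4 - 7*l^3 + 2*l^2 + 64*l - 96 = (l - 4)*(l^3 - 3*l^2 - 10*l + 24) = (l - 4)^2*(l^2 + l - 6) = (l - 4)^2*(l + 3)*(l - 2)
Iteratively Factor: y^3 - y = (y)*(y^2 - 1) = y*(y + 1)*(y - 1)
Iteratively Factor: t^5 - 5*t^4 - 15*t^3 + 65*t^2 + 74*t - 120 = (t - 5)*(t^4 - 15*t^2 - 10*t + 24) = (t - 5)*(t + 3)*(t^3 - 3*t^2 - 6*t + 8) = (t - 5)*(t - 4)*(t + 3)*(t^2 + t - 2) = (t - 5)*(t - 4)*(t - 1)*(t + 3)*(t + 2)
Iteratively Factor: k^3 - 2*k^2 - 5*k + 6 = (k - 3)*(k^2 + k - 2) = (k - 3)*(k + 2)*(k - 1)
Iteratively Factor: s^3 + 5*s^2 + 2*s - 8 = (s + 4)*(s^2 + s - 2) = (s + 2)*(s + 4)*(s - 1)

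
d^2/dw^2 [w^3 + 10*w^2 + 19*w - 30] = 6*w + 20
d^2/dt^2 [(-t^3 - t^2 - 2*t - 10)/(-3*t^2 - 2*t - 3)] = 2*(7*t^3 + 261*t^2 + 153*t - 53)/(27*t^6 + 54*t^5 + 117*t^4 + 116*t^3 + 117*t^2 + 54*t + 27)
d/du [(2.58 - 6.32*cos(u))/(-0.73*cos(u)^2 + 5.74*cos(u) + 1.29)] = (4.6136*cos(u)^2 - 3.7668*cos(u) + 22.962)*sin(u)/(0.5329*cos(u)^4 - 8.3804*cos(u)^3 + 31.0642*cos(u)^2 + 14.8092*cos(u) + 1.6641)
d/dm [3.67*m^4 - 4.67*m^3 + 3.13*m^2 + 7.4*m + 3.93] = 14.68*m^3 - 14.01*m^2 + 6.26*m + 7.4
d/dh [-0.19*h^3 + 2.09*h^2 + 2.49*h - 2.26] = -0.57*h^2 + 4.18*h + 2.49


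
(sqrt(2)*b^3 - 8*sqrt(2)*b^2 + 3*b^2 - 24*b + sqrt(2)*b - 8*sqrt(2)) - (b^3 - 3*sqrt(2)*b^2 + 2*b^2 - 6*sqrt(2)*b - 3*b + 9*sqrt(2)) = -b^3 + sqrt(2)*b^3 - 5*sqrt(2)*b^2 + b^2 - 21*b + 7*sqrt(2)*b - 17*sqrt(2)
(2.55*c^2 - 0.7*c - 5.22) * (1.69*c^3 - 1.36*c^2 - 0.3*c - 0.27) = 4.3095*c^5 - 4.651*c^4 - 8.6348*c^3 + 6.6207*c^2 + 1.755*c + 1.4094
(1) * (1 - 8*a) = 1 - 8*a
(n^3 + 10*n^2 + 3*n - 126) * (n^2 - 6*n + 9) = n^5 + 4*n^4 - 48*n^3 - 54*n^2 + 783*n - 1134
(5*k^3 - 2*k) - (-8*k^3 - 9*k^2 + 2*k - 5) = 13*k^3 + 9*k^2 - 4*k + 5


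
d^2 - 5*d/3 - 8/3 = (d - 8/3)*(d + 1)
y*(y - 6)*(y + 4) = y^3 - 2*y^2 - 24*y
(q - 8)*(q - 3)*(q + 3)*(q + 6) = q^4 - 2*q^3 - 57*q^2 + 18*q + 432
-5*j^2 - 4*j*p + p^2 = (-5*j + p)*(j + p)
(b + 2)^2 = b^2 + 4*b + 4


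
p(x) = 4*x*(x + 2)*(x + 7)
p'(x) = 4*x*(x + 2) + 4*x*(x + 7) + 4*(x + 2)*(x + 7)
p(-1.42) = -18.38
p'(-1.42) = -22.04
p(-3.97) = 94.79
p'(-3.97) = -40.71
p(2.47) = 418.23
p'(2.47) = 307.05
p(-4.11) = 100.25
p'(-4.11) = -37.21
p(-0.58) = -21.15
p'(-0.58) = 18.28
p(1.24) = 132.42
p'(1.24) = 163.73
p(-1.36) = -19.64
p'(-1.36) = -19.72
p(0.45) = 32.85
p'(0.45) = 90.83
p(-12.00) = -2400.00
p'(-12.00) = 920.00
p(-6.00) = 96.00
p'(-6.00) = 56.00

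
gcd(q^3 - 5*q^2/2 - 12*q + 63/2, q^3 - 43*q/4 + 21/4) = q^2 + q/2 - 21/2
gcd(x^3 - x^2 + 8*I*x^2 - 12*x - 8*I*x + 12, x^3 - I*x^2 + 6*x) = x + 2*I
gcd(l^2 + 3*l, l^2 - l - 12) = l + 3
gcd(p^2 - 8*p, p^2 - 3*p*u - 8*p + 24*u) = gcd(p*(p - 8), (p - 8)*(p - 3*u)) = p - 8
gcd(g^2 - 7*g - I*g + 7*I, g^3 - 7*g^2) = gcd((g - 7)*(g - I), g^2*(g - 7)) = g - 7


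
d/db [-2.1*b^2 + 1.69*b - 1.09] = 1.69 - 4.2*b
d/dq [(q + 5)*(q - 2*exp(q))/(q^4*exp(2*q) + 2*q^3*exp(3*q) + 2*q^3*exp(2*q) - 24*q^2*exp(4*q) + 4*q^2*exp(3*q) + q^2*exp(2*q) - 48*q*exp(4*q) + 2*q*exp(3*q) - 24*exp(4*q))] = (-2*(q + 5)*(q - 2*exp(q))*(q^4 + 3*q^3*exp(q) + 4*q^3 - 48*q^2*exp(2*q) + 9*q^2*exp(q) + 4*q^2 - 120*q*exp(2*q) + 7*q*exp(q) + q - 72*exp(2*q) + exp(q)) + (q - (q + 5)*(2*exp(q) - 1) - 2*exp(q))*(q^4 + 2*q^3*exp(q) + 2*q^3 - 24*q^2*exp(2*q) + 4*q^2*exp(q) + q^2 - 48*q*exp(2*q) + 2*q*exp(q) - 24*exp(2*q)))*exp(-2*q)/(q^4 + 2*q^3*exp(q) + 2*q^3 - 24*q^2*exp(2*q) + 4*q^2*exp(q) + q^2 - 48*q*exp(2*q) + 2*q*exp(q) - 24*exp(2*q))^2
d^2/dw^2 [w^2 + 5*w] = 2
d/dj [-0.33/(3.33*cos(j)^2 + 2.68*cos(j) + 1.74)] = -(2.1978*cos(j) + 0.8844)*sin(j)/(3.33*cos(j)^2 + 2.68*cos(j) + 1.74)^2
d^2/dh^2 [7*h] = 0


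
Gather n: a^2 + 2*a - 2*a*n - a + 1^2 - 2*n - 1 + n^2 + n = a^2 + a + n^2 + n*(-2*a - 1)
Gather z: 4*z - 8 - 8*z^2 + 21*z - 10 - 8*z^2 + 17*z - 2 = -16*z^2 + 42*z - 20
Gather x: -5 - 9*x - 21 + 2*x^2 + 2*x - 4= 2*x^2 - 7*x - 30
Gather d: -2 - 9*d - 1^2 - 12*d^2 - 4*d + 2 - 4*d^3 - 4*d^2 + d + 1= -4*d^3 - 16*d^2 - 12*d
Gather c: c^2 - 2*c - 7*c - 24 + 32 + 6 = c^2 - 9*c + 14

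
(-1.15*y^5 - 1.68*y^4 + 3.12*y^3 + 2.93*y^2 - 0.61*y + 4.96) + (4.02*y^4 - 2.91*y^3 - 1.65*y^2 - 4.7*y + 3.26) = -1.15*y^5 + 2.34*y^4 + 0.21*y^3 + 1.28*y^2 - 5.31*y + 8.22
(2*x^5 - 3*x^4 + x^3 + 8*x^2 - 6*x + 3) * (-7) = -14*x^5 + 21*x^4 - 7*x^3 - 56*x^2 + 42*x - 21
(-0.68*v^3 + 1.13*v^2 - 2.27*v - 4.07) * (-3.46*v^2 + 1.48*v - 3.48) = 2.3528*v^5 - 4.9162*v^4 + 11.893*v^3 + 6.7902*v^2 + 1.876*v + 14.1636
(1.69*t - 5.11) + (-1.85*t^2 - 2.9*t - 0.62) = -1.85*t^2 - 1.21*t - 5.73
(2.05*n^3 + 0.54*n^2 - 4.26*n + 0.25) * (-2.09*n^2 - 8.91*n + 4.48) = -4.2845*n^5 - 19.3941*n^4 + 13.276*n^3 + 39.8533*n^2 - 21.3123*n + 1.12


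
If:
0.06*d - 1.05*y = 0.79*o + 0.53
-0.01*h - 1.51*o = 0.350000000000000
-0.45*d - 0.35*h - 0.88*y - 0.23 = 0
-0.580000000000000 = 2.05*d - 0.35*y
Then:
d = -0.34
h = 0.65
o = -0.24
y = -0.35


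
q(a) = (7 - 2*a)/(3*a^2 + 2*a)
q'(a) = (7 - 2*a)*(-6*a - 2)/(3*a^2 + 2*a)^2 - 2/(3*a^2 + 2*a)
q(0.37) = 5.44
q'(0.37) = -21.69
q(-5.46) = 0.23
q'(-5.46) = 0.06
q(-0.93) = 12.06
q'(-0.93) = 56.04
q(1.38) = 0.50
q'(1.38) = -0.84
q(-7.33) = 0.15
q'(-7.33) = 0.03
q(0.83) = 1.43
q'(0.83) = -3.22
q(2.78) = 0.05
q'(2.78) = -0.10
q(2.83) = 0.05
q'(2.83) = -0.10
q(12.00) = -0.04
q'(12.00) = 0.00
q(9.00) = -0.04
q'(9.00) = 0.00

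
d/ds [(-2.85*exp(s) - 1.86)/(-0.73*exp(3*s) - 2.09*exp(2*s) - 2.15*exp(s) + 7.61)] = (-(2.85*exp(s) + 1.86)*(2.19*exp(2*s) + 4.18*exp(s) + 2.15) + 2.0805*exp(3*s) + 5.9565*exp(2*s) + 6.1275*exp(s) - 21.6885)*exp(s)/(0.73*exp(3*s) + 2.09*exp(2*s) + 2.15*exp(s) - 7.61)^2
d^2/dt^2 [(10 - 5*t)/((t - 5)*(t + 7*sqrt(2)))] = 10*((2 - t)*(t - 5)^2 + (2 - t)*(t - 5)*(t + 7*sqrt(2)) + (2 - t)*(t + 7*sqrt(2))^2 + (t - 5)^2*(t + 7*sqrt(2)) + (t - 5)*(t + 7*sqrt(2))^2)/((t - 5)^3*(t + 7*sqrt(2))^3)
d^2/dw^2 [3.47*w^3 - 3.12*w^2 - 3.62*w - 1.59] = 20.82*w - 6.24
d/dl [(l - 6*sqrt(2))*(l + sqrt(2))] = 2*l - 5*sqrt(2)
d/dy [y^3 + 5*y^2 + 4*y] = 3*y^2 + 10*y + 4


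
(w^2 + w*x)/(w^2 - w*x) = (w + x)/(w - x)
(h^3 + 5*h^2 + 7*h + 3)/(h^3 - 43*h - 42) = (h^2 + 4*h + 3)/(h^2 - h - 42)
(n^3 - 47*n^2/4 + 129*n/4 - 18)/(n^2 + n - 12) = (n^2 - 35*n/4 + 6)/(n + 4)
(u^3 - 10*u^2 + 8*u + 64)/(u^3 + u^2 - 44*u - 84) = (u^2 - 12*u + 32)/(u^2 - u - 42)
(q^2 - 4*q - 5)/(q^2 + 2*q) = (q^2 - 4*q - 5)/(q*(q + 2))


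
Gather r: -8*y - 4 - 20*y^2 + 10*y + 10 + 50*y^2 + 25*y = 30*y^2 + 27*y + 6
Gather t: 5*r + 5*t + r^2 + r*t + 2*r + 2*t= r^2 + 7*r + t*(r + 7)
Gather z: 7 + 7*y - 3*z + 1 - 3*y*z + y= 8*y + z*(-3*y - 3) + 8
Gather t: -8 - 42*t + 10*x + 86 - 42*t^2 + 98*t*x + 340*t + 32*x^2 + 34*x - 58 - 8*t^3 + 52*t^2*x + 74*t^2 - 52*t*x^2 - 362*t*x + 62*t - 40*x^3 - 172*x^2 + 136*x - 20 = -8*t^3 + t^2*(52*x + 32) + t*(-52*x^2 - 264*x + 360) - 40*x^3 - 140*x^2 + 180*x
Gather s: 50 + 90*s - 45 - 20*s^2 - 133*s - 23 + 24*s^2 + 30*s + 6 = 4*s^2 - 13*s - 12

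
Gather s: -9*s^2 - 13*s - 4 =-9*s^2 - 13*s - 4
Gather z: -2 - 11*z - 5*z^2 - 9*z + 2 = -5*z^2 - 20*z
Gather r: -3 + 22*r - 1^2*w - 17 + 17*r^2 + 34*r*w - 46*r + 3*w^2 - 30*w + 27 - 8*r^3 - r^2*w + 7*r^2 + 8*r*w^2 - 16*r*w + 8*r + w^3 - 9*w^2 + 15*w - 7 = -8*r^3 + r^2*(24 - w) + r*(8*w^2 + 18*w - 16) + w^3 - 6*w^2 - 16*w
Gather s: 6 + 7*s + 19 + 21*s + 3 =28*s + 28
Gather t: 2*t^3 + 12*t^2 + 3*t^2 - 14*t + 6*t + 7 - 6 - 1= 2*t^3 + 15*t^2 - 8*t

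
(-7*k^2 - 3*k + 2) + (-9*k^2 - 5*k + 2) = -16*k^2 - 8*k + 4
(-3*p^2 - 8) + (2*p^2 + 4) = -p^2 - 4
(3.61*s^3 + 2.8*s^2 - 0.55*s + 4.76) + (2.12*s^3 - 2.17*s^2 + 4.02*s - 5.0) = 5.73*s^3 + 0.63*s^2 + 3.47*s - 0.24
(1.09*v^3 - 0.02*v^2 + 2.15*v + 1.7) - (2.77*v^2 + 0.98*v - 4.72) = 1.09*v^3 - 2.79*v^2 + 1.17*v + 6.42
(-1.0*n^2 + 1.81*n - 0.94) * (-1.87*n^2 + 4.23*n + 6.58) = 1.87*n^4 - 7.6147*n^3 + 2.8341*n^2 + 7.9336*n - 6.1852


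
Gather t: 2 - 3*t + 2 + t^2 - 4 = t^2 - 3*t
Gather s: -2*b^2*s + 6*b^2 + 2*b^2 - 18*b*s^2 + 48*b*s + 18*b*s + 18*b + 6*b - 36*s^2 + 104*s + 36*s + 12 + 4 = 8*b^2 + 24*b + s^2*(-18*b - 36) + s*(-2*b^2 + 66*b + 140) + 16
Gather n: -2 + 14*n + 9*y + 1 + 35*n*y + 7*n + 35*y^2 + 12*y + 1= n*(35*y + 21) + 35*y^2 + 21*y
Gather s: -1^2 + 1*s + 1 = s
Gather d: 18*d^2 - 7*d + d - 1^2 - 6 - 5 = 18*d^2 - 6*d - 12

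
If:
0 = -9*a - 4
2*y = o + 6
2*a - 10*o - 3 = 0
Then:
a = -4/9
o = -7/18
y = 101/36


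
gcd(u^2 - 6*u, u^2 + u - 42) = u - 6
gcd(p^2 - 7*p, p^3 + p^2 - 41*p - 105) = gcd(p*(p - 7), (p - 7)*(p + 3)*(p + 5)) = p - 7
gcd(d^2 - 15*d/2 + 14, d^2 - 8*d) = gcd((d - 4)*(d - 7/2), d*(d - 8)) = 1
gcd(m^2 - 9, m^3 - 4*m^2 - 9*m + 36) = m^2 - 9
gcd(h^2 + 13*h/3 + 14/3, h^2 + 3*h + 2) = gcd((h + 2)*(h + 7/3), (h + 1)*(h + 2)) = h + 2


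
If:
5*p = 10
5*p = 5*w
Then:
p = 2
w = 2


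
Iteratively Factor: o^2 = (o)*(o)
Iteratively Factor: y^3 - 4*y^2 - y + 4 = (y - 4)*(y^2 - 1) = (y - 4)*(y + 1)*(y - 1)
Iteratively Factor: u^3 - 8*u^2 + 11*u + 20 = (u - 4)*(u^2 - 4*u - 5) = (u - 4)*(u + 1)*(u - 5)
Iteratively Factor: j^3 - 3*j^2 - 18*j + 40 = (j + 4)*(j^2 - 7*j + 10) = (j - 2)*(j + 4)*(j - 5)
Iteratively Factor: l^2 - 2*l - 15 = (l - 5)*(l + 3)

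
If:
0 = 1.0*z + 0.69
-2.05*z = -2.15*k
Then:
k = -0.66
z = -0.69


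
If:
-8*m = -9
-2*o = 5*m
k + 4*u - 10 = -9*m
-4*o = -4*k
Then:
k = -45/16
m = 9/8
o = -45/16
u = 43/64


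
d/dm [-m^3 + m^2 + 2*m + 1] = -3*m^2 + 2*m + 2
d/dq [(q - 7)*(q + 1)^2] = (q + 1)*(3*q - 13)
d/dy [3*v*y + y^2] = 3*v + 2*y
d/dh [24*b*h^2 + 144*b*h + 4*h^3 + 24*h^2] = 48*b*h + 144*b + 12*h^2 + 48*h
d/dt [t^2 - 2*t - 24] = 2*t - 2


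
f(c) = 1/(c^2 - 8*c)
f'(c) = (8 - 2*c)/(c^2 - 8*c)^2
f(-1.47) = 0.07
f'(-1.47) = 0.06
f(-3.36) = 0.03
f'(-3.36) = 0.01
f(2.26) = -0.08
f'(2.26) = 0.02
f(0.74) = -0.19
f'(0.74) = 0.23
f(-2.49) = 0.04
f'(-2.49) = 0.02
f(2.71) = -0.07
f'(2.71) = 0.01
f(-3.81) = 0.02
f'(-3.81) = 0.01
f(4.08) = -0.06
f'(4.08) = -0.00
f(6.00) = -0.08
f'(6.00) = -0.03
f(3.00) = -0.07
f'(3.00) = 0.01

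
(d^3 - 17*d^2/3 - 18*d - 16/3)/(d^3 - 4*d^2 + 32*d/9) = 3*(3*d^3 - 17*d^2 - 54*d - 16)/(d*(9*d^2 - 36*d + 32))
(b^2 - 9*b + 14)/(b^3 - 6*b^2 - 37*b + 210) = (b - 2)/(b^2 + b - 30)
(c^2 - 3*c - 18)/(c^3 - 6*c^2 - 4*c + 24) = (c + 3)/(c^2 - 4)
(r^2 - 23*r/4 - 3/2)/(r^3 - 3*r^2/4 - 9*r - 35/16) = 4*(r - 6)/(4*r^2 - 4*r - 35)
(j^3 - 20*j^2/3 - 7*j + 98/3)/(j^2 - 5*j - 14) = (3*j^2 + j - 14)/(3*(j + 2))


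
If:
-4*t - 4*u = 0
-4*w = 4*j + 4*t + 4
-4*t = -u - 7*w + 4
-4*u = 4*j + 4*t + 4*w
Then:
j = 1/7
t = -1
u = 1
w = -1/7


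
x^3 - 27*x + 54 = (x - 3)^2*(x + 6)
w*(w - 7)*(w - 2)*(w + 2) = w^4 - 7*w^3 - 4*w^2 + 28*w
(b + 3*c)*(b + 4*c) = b^2 + 7*b*c + 12*c^2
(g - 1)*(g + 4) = g^2 + 3*g - 4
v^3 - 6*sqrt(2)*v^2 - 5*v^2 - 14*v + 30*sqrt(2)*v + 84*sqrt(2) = (v - 7)*(v + 2)*(v - 6*sqrt(2))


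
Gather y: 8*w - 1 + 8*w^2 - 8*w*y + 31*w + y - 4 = 8*w^2 + 39*w + y*(1 - 8*w) - 5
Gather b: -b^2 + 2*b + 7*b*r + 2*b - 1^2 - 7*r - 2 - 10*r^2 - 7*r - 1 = -b^2 + b*(7*r + 4) - 10*r^2 - 14*r - 4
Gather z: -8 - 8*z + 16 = 8 - 8*z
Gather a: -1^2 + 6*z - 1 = 6*z - 2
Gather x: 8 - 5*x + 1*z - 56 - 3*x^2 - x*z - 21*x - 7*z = -3*x^2 + x*(-z - 26) - 6*z - 48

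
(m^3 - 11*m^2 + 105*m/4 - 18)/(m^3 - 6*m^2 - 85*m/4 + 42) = (2*m - 3)/(2*m + 7)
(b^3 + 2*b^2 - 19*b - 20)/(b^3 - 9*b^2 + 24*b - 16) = (b^2 + 6*b + 5)/(b^2 - 5*b + 4)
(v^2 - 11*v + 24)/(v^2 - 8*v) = (v - 3)/v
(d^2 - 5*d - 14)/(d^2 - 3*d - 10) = (d - 7)/(d - 5)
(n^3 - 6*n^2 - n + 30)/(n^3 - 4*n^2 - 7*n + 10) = (n - 3)/(n - 1)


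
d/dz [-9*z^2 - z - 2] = -18*z - 1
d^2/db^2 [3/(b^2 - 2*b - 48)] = 6*(b^2 - 2*b - 4*(b - 1)^2 - 48)/(-b^2 + 2*b + 48)^3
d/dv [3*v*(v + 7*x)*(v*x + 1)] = 9*v^2*x + 42*v*x^2 + 6*v + 21*x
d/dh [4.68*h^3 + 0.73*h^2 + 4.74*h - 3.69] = 14.04*h^2 + 1.46*h + 4.74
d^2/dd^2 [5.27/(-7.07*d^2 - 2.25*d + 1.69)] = (526.840846*d^2 + 167.66505*d - 5.27*(14.14*d + 2.25)*(28.28*d + 4.5) - 125.935082)/(7.07*d^2 + 2.25*d - 1.69)^3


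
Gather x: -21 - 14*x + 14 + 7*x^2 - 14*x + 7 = 7*x^2 - 28*x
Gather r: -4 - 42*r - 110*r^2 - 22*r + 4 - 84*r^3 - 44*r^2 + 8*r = -84*r^3 - 154*r^2 - 56*r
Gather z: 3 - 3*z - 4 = -3*z - 1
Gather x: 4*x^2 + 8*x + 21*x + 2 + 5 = 4*x^2 + 29*x + 7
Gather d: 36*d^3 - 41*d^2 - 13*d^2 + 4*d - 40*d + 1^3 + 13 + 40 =36*d^3 - 54*d^2 - 36*d + 54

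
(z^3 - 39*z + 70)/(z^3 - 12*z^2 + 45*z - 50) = (z + 7)/(z - 5)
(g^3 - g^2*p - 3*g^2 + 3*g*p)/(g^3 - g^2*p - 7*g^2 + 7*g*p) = (g - 3)/(g - 7)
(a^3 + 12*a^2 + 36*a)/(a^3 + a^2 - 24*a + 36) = a*(a + 6)/(a^2 - 5*a + 6)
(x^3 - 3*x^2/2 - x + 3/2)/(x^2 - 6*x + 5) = (2*x^2 - x - 3)/(2*(x - 5))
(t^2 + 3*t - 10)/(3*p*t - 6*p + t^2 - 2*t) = (t + 5)/(3*p + t)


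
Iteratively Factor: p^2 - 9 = (p + 3)*(p - 3)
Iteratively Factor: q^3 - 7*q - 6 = (q - 3)*(q^2 + 3*q + 2) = (q - 3)*(q + 2)*(q + 1)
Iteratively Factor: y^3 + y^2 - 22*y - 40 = (y + 2)*(y^2 - y - 20) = (y - 5)*(y + 2)*(y + 4)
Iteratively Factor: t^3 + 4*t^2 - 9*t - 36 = (t - 3)*(t^2 + 7*t + 12) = (t - 3)*(t + 3)*(t + 4)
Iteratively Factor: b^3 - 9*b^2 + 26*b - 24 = (b - 3)*(b^2 - 6*b + 8) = (b - 4)*(b - 3)*(b - 2)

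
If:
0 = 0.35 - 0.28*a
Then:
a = 1.25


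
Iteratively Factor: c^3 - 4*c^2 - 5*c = (c - 5)*(c^2 + c) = c*(c - 5)*(c + 1)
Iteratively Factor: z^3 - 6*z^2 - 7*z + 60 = (z - 5)*(z^2 - z - 12) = (z - 5)*(z + 3)*(z - 4)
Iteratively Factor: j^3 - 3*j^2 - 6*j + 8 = (j - 1)*(j^2 - 2*j - 8) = (j - 4)*(j - 1)*(j + 2)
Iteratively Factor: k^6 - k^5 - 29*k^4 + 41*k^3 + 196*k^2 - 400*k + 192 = (k - 1)*(k^5 - 29*k^3 + 12*k^2 + 208*k - 192) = (k - 3)*(k - 1)*(k^4 + 3*k^3 - 20*k^2 - 48*k + 64) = (k - 3)*(k - 1)*(k + 4)*(k^3 - k^2 - 16*k + 16) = (k - 3)*(k - 1)*(k + 4)^2*(k^2 - 5*k + 4) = (k - 4)*(k - 3)*(k - 1)*(k + 4)^2*(k - 1)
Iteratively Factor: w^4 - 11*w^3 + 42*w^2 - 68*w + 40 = (w - 2)*(w^3 - 9*w^2 + 24*w - 20) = (w - 2)^2*(w^2 - 7*w + 10) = (w - 5)*(w - 2)^2*(w - 2)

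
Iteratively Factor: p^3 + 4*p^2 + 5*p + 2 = (p + 1)*(p^2 + 3*p + 2) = (p + 1)^2*(p + 2)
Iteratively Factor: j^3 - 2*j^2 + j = (j)*(j^2 - 2*j + 1) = j*(j - 1)*(j - 1)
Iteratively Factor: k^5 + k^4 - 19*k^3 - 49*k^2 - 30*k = (k + 2)*(k^4 - k^3 - 17*k^2 - 15*k) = k*(k + 2)*(k^3 - k^2 - 17*k - 15) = k*(k + 2)*(k + 3)*(k^2 - 4*k - 5) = k*(k - 5)*(k + 2)*(k + 3)*(k + 1)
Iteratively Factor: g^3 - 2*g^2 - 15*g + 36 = (g + 4)*(g^2 - 6*g + 9) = (g - 3)*(g + 4)*(g - 3)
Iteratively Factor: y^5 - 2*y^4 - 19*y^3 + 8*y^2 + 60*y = (y - 5)*(y^4 + 3*y^3 - 4*y^2 - 12*y) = y*(y - 5)*(y^3 + 3*y^2 - 4*y - 12) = y*(y - 5)*(y - 2)*(y^2 + 5*y + 6) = y*(y - 5)*(y - 2)*(y + 3)*(y + 2)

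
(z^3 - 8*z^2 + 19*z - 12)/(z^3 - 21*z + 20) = (z - 3)/(z + 5)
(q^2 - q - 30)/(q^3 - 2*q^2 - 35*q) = (q - 6)/(q*(q - 7))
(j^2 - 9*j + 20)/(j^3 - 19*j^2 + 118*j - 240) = (j - 4)/(j^2 - 14*j + 48)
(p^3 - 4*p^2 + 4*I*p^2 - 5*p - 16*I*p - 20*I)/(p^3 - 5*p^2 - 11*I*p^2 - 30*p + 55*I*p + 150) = (p^2 + p*(1 + 4*I) + 4*I)/(p^2 - 11*I*p - 30)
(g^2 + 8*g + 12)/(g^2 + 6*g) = (g + 2)/g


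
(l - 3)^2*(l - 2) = l^3 - 8*l^2 + 21*l - 18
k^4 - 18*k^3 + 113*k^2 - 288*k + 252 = (k - 7)*(k - 6)*(k - 3)*(k - 2)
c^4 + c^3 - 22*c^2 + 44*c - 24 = (c - 2)^2*(c - 1)*(c + 6)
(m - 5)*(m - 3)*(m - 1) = m^3 - 9*m^2 + 23*m - 15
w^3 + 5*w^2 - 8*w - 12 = (w - 2)*(w + 1)*(w + 6)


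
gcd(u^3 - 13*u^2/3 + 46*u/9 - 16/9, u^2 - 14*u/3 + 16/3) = u - 8/3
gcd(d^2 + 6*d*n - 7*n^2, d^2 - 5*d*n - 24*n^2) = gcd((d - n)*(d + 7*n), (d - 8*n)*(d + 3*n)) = 1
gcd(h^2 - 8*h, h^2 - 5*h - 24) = h - 8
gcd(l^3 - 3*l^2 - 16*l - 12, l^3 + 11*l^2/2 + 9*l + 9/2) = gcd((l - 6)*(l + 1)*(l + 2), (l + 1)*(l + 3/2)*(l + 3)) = l + 1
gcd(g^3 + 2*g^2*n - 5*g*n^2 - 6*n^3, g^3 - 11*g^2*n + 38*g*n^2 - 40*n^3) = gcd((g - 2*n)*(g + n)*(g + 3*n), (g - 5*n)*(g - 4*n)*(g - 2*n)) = g - 2*n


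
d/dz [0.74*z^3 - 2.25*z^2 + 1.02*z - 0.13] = 2.22*z^2 - 4.5*z + 1.02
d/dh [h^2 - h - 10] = 2*h - 1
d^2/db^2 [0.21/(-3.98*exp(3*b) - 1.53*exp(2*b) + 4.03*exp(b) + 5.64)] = ((7.5222*exp(2*b) + 1.2852*exp(b) - 0.8463)*(3.98*exp(3*b) + 1.53*exp(2*b) - 4.03*exp(b) - 5.64) - 0.21*(11.94*exp(2*b) + 3.06*exp(b) - 4.03)*(23.88*exp(2*b) + 6.12*exp(b) - 8.06)*exp(b))*exp(b)/(3.98*exp(3*b) + 1.53*exp(2*b) - 4.03*exp(b) - 5.64)^3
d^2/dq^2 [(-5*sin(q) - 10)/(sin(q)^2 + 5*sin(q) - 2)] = 5*(sin(q)^5 + 3*sin(q)^4 + 40*sin(q)^3 + 64*sin(q)^2 - 48*sin(q) - 128)/(sin(q)^2 + 5*sin(q) - 2)^3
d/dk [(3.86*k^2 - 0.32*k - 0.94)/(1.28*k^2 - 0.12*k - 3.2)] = (-0.0535999999999999*k^2 - 22.2976*k + 0.9112)/(1.6384*k^4 - 0.3072*k^3 - 8.1776*k^2 + 0.768*k + 10.24)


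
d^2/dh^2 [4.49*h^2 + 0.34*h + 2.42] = 8.98000000000000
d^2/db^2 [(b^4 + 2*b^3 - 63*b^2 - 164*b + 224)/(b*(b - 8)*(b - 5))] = 8*(23*b^3 - 21*b^2 + 105*b - 175)/(b^3*(b^3 - 15*b^2 + 75*b - 125))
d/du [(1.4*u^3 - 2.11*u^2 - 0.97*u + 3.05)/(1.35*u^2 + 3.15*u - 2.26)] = (1.89*u^4 + 8.82*u^3 - 14.829*u^2 + 1.3022*u - 7.4153)/(1.8225*u^4 + 8.505*u^3 + 3.8205*u^2 - 14.238*u + 5.1076)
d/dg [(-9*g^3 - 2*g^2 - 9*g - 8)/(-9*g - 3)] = (54*g^3 + 33*g^2 + 4*g - 15)/(3*(9*g^2 + 6*g + 1))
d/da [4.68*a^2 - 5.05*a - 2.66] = 9.36*a - 5.05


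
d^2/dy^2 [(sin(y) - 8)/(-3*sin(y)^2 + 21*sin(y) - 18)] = (sin(y)^4 - 24*sin(y)^3 + 106*sin(y)^2 - 4*sin(y) - 604)/(3*(sin(y) - 6)^3*(sin(y) - 1)^2)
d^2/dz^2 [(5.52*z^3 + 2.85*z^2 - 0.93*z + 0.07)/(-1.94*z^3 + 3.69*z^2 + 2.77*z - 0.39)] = (-100.483464*z^6 - 156.979368*z^5 - 84.881208*z^4 + 31.1921159999999*z^3 - 0.734495999999986*z^2 - 0.982548*z - 0.133292)/(7.301384*z^9 - 41.663052*z^8 + 47.970186*z^7 + 73.135935*z^6 - 85.244637*z^5 - 81.582858*z^4 + 3.549131*z^3 + 7.293546*z^2 - 1.263951*z + 0.059319)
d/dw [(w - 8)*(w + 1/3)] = 2*w - 23/3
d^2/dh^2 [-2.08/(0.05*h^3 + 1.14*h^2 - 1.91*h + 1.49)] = ((0.624*h + 4.7424)*(0.05*h^3 + 1.14*h^2 - 1.91*h + 1.49) - 2.08*(0.15*h^2 + 2.28*h - 1.91)*(0.3*h^2 + 4.56*h - 3.82))/(0.05*h^3 + 1.14*h^2 - 1.91*h + 1.49)^3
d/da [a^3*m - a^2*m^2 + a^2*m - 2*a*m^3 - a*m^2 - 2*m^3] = m*(3*a^2 - 2*a*m + 2*a - 2*m^2 - m)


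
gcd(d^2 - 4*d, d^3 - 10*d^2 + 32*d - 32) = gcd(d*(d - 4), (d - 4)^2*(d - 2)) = d - 4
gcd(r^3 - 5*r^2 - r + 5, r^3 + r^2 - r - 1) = r^2 - 1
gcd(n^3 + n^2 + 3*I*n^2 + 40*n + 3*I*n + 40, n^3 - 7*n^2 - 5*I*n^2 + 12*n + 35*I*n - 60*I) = n - 5*I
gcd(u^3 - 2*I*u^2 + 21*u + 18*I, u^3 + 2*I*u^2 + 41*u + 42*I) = u^2 - 5*I*u + 6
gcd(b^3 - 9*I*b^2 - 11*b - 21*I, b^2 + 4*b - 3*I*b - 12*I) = b - 3*I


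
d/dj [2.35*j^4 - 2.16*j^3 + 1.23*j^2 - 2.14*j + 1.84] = 9.4*j^3 - 6.48*j^2 + 2.46*j - 2.14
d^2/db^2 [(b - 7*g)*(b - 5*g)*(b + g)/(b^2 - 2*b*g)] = 10*g^2*(b^3 + 21*b^2*g - 42*b*g^2 + 28*g^3)/(b^3*(b^3 - 6*b^2*g + 12*b*g^2 - 8*g^3))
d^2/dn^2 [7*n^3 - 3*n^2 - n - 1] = 42*n - 6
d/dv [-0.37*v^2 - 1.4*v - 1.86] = -0.74*v - 1.4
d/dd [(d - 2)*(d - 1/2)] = 2*d - 5/2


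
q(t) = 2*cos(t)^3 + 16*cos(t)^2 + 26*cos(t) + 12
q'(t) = -6*sin(t)*cos(t)^2 - 32*sin(t)*cos(t) - 26*sin(t)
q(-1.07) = 28.39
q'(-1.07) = 37.50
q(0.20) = 54.73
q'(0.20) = -12.54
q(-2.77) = 0.05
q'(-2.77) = 0.51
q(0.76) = 40.01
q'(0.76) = -36.06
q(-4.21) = 2.97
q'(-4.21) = -10.50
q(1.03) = 29.90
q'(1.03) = -37.78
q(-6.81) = 47.72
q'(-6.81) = 29.23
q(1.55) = 12.55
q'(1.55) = -26.66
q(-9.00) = 0.08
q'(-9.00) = 0.75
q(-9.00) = 0.08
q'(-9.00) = 0.75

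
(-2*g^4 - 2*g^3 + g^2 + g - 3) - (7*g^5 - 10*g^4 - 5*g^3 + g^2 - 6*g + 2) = -7*g^5 + 8*g^4 + 3*g^3 + 7*g - 5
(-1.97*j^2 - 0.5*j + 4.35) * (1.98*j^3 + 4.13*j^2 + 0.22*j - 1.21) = -3.9006*j^5 - 9.1261*j^4 + 6.1146*j^3 + 20.2392*j^2 + 1.562*j - 5.2635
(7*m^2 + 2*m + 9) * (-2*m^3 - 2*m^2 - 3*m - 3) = -14*m^5 - 18*m^4 - 43*m^3 - 45*m^2 - 33*m - 27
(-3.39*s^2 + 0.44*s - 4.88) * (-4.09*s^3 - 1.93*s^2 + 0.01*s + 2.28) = 13.8651*s^5 + 4.7431*s^4 + 19.0761*s^3 + 1.6936*s^2 + 0.9544*s - 11.1264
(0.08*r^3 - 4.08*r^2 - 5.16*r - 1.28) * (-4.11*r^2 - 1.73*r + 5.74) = -0.3288*r^5 + 16.6304*r^4 + 28.7252*r^3 - 9.2316*r^2 - 27.404*r - 7.3472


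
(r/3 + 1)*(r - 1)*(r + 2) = r^3/3 + 4*r^2/3 + r/3 - 2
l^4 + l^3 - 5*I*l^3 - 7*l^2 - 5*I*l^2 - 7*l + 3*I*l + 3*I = (l + 1)*(l - 3*I)*(l - I)^2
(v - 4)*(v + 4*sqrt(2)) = v^2 - 4*v + 4*sqrt(2)*v - 16*sqrt(2)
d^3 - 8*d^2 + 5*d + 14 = (d - 7)*(d - 2)*(d + 1)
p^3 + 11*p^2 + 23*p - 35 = (p - 1)*(p + 5)*(p + 7)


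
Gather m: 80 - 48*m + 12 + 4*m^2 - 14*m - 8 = 4*m^2 - 62*m + 84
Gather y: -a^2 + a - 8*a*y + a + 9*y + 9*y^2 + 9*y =-a^2 + 2*a + 9*y^2 + y*(18 - 8*a)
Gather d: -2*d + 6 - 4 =2 - 2*d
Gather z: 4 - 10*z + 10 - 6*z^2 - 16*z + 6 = -6*z^2 - 26*z + 20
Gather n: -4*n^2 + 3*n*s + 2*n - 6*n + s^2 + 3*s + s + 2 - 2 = -4*n^2 + n*(3*s - 4) + s^2 + 4*s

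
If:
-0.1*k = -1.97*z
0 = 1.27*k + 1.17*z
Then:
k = 0.00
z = 0.00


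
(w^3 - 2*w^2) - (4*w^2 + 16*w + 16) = w^3 - 6*w^2 - 16*w - 16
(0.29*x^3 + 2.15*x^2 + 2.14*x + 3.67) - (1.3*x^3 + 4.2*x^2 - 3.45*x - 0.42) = -1.01*x^3 - 2.05*x^2 + 5.59*x + 4.09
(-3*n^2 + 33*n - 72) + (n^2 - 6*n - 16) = -2*n^2 + 27*n - 88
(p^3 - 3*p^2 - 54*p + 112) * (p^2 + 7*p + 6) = p^5 + 4*p^4 - 69*p^3 - 284*p^2 + 460*p + 672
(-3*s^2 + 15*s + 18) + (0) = -3*s^2 + 15*s + 18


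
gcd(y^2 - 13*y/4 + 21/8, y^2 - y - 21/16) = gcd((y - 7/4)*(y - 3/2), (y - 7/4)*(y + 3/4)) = y - 7/4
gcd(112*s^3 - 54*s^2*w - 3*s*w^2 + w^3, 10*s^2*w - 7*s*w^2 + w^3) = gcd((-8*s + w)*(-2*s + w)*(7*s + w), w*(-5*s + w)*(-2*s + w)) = 2*s - w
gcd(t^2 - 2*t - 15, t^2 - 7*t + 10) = t - 5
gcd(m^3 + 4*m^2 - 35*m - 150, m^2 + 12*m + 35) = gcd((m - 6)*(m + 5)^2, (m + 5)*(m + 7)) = m + 5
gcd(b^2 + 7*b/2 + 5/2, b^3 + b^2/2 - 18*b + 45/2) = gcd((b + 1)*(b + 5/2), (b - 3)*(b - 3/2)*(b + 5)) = 1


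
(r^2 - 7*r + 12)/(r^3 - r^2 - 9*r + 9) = (r - 4)/(r^2 + 2*r - 3)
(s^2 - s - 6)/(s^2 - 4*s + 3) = (s + 2)/(s - 1)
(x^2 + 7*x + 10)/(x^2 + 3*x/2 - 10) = 2*(x^2 + 7*x + 10)/(2*x^2 + 3*x - 20)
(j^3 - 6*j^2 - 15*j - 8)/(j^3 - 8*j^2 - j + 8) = (j + 1)/(j - 1)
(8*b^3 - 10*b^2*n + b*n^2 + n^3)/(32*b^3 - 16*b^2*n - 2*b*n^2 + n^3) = (b - n)/(4*b - n)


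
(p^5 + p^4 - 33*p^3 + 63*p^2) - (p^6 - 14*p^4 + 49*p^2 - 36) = -p^6 + p^5 + 15*p^4 - 33*p^3 + 14*p^2 + 36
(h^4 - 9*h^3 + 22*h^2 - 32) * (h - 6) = h^5 - 15*h^4 + 76*h^3 - 132*h^2 - 32*h + 192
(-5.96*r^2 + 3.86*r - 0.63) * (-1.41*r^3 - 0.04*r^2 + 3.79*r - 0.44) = 8.4036*r^5 - 5.2042*r^4 - 21.8545*r^3 + 17.277*r^2 - 4.0861*r + 0.2772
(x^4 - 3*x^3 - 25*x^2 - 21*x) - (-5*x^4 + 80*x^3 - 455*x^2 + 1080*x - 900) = 6*x^4 - 83*x^3 + 430*x^2 - 1101*x + 900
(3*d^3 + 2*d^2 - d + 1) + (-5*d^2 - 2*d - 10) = 3*d^3 - 3*d^2 - 3*d - 9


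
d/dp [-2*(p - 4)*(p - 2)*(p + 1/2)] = -6*p^2 + 22*p - 10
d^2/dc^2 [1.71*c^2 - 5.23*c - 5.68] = 3.42000000000000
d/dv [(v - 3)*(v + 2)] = 2*v - 1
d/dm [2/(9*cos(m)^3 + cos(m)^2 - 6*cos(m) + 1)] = 2*(27*cos(m)^2 + 2*cos(m) - 6)*sin(m)/(9*cos(m)^3 + cos(m)^2 - 6*cos(m) + 1)^2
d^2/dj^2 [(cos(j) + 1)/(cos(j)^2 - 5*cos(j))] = (-9*sin(j)^4/cos(j)^3 + sin(j)^2 + 16 - 37/cos(j) - 30/cos(j)^2 + 59/cos(j)^3)/(cos(j) - 5)^3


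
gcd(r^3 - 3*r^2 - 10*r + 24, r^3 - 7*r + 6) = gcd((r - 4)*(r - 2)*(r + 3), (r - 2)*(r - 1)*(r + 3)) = r^2 + r - 6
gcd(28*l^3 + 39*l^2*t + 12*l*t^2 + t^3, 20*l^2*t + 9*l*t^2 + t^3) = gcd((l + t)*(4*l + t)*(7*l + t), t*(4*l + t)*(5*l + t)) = 4*l + t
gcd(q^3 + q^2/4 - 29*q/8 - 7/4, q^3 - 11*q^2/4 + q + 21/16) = q + 1/2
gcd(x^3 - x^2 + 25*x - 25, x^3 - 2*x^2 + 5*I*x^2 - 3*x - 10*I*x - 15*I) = x + 5*I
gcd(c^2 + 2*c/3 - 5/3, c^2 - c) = c - 1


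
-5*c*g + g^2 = g*(-5*c + g)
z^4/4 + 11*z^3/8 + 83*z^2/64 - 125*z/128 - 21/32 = (z/4 + 1)*(z - 3/4)*(z + 1/2)*(z + 7/4)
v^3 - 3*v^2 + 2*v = v*(v - 2)*(v - 1)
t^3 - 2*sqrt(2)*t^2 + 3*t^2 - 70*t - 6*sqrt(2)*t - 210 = (t + 3)*(t - 7*sqrt(2))*(t + 5*sqrt(2))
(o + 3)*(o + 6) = o^2 + 9*o + 18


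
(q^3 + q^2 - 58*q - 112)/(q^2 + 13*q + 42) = (q^2 - 6*q - 16)/(q + 6)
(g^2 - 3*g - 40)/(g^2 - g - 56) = (g + 5)/(g + 7)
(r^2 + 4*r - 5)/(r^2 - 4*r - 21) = (-r^2 - 4*r + 5)/(-r^2 + 4*r + 21)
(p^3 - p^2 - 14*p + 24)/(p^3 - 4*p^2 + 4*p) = (p^2 + p - 12)/(p*(p - 2))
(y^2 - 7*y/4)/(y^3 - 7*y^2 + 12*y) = (y - 7/4)/(y^2 - 7*y + 12)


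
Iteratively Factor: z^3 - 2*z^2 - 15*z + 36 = (z - 3)*(z^2 + z - 12) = (z - 3)*(z + 4)*(z - 3)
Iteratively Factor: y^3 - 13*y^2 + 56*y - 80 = (y - 4)*(y^2 - 9*y + 20) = (y - 4)^2*(y - 5)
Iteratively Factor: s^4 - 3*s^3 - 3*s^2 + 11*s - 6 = (s - 1)*(s^3 - 2*s^2 - 5*s + 6) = (s - 3)*(s - 1)*(s^2 + s - 2) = (s - 3)*(s - 1)^2*(s + 2)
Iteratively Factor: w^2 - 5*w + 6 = (w - 3)*(w - 2)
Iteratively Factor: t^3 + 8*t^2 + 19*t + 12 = (t + 1)*(t^2 + 7*t + 12) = (t + 1)*(t + 4)*(t + 3)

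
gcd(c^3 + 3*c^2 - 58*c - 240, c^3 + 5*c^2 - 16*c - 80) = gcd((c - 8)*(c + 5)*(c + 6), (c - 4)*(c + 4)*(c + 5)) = c + 5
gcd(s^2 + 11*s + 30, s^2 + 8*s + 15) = s + 5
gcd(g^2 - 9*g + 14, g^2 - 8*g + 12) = g - 2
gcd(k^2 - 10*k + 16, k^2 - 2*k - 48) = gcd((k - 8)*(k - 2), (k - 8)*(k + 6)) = k - 8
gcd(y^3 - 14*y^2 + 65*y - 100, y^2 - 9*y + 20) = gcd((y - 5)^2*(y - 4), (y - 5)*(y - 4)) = y^2 - 9*y + 20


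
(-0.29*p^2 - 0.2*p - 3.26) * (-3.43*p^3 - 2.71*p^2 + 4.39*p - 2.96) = 0.9947*p^5 + 1.4719*p^4 + 10.4507*p^3 + 8.815*p^2 - 13.7194*p + 9.6496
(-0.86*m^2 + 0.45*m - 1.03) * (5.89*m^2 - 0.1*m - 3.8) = -5.0654*m^4 + 2.7365*m^3 - 2.8437*m^2 - 1.607*m + 3.914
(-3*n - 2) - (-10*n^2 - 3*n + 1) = 10*n^2 - 3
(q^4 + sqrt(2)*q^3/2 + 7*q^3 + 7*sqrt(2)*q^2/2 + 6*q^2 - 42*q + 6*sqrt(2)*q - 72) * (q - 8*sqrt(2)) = q^5 - 15*sqrt(2)*q^4/2 + 7*q^4 - 105*sqrt(2)*q^3/2 - 2*q^3 - 98*q^2 - 42*sqrt(2)*q^2 - 168*q + 336*sqrt(2)*q + 576*sqrt(2)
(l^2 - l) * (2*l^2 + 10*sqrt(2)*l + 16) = 2*l^4 - 2*l^3 + 10*sqrt(2)*l^3 - 10*sqrt(2)*l^2 + 16*l^2 - 16*l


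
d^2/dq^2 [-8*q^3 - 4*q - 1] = -48*q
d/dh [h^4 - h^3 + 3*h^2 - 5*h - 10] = 4*h^3 - 3*h^2 + 6*h - 5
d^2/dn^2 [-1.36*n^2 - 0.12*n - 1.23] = -2.72000000000000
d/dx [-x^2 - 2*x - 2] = -2*x - 2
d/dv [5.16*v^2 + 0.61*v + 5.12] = 10.32*v + 0.61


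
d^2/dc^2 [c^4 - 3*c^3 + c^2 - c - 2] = 12*c^2 - 18*c + 2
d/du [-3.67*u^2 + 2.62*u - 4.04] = 2.62 - 7.34*u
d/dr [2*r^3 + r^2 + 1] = 2*r*(3*r + 1)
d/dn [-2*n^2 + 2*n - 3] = 2 - 4*n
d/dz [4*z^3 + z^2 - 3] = 2*z*(6*z + 1)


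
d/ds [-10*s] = -10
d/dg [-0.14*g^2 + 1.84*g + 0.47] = 1.84 - 0.28*g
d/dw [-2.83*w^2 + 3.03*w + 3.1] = 3.03 - 5.66*w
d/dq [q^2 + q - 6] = 2*q + 1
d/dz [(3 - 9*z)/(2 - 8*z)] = 3/(2*(4*z - 1)^2)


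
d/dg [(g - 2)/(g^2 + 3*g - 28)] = (g^2 + 3*g - (g - 2)*(2*g + 3) - 28)/(g^2 + 3*g - 28)^2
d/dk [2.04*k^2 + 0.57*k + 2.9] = 4.08*k + 0.57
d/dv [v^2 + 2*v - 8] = 2*v + 2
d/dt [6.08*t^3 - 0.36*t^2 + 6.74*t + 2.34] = 18.24*t^2 - 0.72*t + 6.74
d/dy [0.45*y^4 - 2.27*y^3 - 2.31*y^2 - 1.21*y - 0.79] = 1.8*y^3 - 6.81*y^2 - 4.62*y - 1.21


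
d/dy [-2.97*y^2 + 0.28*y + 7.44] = 0.28 - 5.94*y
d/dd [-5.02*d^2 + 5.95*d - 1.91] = 5.95 - 10.04*d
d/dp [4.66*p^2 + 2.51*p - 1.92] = 9.32*p + 2.51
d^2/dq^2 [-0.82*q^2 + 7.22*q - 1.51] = -1.64000000000000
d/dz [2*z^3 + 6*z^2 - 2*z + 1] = 6*z^2 + 12*z - 2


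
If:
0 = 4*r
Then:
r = 0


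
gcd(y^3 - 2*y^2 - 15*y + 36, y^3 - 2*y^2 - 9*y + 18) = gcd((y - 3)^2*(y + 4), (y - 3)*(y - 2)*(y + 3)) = y - 3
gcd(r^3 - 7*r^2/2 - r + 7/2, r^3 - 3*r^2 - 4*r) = r + 1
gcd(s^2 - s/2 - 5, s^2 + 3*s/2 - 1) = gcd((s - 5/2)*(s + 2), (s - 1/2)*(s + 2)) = s + 2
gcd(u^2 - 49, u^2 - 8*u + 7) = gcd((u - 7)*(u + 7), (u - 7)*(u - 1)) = u - 7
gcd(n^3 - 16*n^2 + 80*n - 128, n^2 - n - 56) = n - 8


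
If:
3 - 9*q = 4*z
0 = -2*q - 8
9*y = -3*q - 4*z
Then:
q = -4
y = -3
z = 39/4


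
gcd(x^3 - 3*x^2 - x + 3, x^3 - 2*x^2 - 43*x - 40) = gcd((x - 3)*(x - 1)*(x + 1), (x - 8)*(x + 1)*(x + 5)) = x + 1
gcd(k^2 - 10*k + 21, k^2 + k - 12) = k - 3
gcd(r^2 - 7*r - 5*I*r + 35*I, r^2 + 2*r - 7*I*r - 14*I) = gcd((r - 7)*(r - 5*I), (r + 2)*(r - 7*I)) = 1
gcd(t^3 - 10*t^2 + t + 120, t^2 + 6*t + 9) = t + 3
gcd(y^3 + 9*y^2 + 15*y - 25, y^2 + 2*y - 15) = y + 5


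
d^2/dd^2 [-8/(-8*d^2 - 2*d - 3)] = 64*(-16*d^2 - 4*d + (8*d + 1)^2 - 6)/(8*d^2 + 2*d + 3)^3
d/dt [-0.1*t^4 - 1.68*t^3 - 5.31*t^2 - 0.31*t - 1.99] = -0.4*t^3 - 5.04*t^2 - 10.62*t - 0.31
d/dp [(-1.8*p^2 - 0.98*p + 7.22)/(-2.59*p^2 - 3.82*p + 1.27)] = (4.3378*p^2 + 32.8276*p + 26.3358)/(6.7081*p^4 + 19.7876*p^3 + 8.0138*p^2 - 9.7028*p + 1.6129)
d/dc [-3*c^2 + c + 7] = 1 - 6*c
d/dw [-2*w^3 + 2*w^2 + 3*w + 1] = -6*w^2 + 4*w + 3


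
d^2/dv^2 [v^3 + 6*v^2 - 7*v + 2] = 6*v + 12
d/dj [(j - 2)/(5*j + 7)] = 17/(5*j + 7)^2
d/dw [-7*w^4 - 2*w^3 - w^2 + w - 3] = -28*w^3 - 6*w^2 - 2*w + 1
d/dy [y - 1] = 1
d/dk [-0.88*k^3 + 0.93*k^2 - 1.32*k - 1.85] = -2.64*k^2 + 1.86*k - 1.32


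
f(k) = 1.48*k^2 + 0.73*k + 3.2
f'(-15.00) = -43.67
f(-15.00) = 325.25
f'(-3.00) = -8.15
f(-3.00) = 14.33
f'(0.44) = 2.03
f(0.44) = 3.81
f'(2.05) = 6.80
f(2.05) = 10.92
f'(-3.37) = -9.25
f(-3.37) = 17.55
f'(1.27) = 4.49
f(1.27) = 6.51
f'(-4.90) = -13.77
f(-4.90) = 35.16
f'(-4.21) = -11.73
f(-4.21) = 26.36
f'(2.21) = 7.27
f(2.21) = 12.04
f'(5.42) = 16.77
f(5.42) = 50.63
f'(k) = 2.96*k + 0.73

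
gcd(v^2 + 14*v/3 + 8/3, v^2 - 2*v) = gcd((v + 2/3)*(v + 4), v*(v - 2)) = 1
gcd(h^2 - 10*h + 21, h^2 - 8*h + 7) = h - 7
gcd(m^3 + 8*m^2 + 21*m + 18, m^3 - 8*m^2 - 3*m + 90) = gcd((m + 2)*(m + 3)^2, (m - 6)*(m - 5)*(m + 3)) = m + 3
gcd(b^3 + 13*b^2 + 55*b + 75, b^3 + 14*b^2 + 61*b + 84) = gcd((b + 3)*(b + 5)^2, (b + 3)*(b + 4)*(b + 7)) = b + 3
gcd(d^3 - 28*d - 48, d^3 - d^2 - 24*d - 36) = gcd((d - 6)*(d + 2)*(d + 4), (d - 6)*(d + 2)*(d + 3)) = d^2 - 4*d - 12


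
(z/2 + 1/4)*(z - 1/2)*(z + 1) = z^3/2 + z^2/2 - z/8 - 1/8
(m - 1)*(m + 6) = m^2 + 5*m - 6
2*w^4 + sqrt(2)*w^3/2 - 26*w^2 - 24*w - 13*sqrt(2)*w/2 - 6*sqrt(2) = (w - 4)*(w + 3)*(sqrt(2)*w + 1/2)*(sqrt(2)*w + sqrt(2))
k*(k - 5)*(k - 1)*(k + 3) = k^4 - 3*k^3 - 13*k^2 + 15*k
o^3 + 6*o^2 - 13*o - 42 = (o - 3)*(o + 2)*(o + 7)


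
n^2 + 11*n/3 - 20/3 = (n - 4/3)*(n + 5)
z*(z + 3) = z^2 + 3*z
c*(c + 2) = c^2 + 2*c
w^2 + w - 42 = (w - 6)*(w + 7)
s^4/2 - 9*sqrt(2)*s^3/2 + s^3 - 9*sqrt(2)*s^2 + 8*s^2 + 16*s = s*(s/2 + 1)*(s - 8*sqrt(2))*(s - sqrt(2))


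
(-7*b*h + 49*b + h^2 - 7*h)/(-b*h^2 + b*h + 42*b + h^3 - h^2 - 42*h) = (7*b - h)/(b*h + 6*b - h^2 - 6*h)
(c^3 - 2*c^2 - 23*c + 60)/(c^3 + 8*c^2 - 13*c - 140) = (c - 3)/(c + 7)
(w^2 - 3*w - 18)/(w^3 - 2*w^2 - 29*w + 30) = (w + 3)/(w^2 + 4*w - 5)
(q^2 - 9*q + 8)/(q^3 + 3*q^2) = (q^2 - 9*q + 8)/(q^2*(q + 3))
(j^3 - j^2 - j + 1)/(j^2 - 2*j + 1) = j + 1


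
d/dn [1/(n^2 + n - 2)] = (-2*n - 1)/(n^2 + n - 2)^2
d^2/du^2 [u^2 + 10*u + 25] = 2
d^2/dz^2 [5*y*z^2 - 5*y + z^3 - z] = 10*y + 6*z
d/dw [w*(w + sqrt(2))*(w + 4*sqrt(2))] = 3*w^2 + 10*sqrt(2)*w + 8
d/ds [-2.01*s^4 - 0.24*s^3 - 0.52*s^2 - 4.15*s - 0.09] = -8.04*s^3 - 0.72*s^2 - 1.04*s - 4.15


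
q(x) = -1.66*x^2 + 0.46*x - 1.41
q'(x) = 0.46 - 3.32*x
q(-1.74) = -7.24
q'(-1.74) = 6.24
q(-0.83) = -2.94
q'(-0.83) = 3.22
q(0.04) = -1.39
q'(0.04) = 0.33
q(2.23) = -8.64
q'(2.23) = -6.94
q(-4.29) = -33.93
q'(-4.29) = 14.70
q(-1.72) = -7.11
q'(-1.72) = 6.17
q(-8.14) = -115.15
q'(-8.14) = 27.48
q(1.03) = -2.70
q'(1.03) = -2.96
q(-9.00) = -140.01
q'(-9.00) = 30.34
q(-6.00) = -63.93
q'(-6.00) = 20.38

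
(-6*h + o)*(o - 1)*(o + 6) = -6*h*o^2 - 30*h*o + 36*h + o^3 + 5*o^2 - 6*o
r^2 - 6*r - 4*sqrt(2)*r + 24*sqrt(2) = (r - 6)*(r - 4*sqrt(2))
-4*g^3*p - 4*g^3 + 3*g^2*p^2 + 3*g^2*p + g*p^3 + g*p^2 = (-g + p)*(4*g + p)*(g*p + g)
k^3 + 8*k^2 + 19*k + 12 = (k + 1)*(k + 3)*(k + 4)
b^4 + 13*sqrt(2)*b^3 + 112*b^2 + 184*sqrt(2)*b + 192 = (b + sqrt(2))*(b + 2*sqrt(2))*(b + 4*sqrt(2))*(b + 6*sqrt(2))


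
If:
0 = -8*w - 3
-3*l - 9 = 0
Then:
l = -3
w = -3/8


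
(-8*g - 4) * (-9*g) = 72*g^2 + 36*g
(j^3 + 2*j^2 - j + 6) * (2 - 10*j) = -10*j^4 - 18*j^3 + 14*j^2 - 62*j + 12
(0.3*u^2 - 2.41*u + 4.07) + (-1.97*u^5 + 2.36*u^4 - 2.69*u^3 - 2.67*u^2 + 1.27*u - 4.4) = -1.97*u^5 + 2.36*u^4 - 2.69*u^3 - 2.37*u^2 - 1.14*u - 0.33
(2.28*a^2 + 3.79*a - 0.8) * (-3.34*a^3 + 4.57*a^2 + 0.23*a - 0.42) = -7.6152*a^5 - 2.239*a^4 + 20.5167*a^3 - 3.7419*a^2 - 1.7758*a + 0.336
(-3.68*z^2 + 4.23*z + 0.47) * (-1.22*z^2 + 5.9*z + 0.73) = 4.4896*z^4 - 26.8726*z^3 + 21.6972*z^2 + 5.8609*z + 0.3431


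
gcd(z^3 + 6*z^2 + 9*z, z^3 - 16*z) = z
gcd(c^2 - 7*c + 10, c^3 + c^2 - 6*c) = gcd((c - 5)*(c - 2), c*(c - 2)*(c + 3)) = c - 2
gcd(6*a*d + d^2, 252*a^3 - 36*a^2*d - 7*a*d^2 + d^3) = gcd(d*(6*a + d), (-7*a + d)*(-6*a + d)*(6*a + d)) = 6*a + d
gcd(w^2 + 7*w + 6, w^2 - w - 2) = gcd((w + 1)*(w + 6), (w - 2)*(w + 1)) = w + 1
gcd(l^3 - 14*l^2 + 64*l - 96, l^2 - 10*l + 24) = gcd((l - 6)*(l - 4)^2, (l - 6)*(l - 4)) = l^2 - 10*l + 24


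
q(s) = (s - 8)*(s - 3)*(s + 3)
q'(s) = (s - 8)*(s - 3) + (s - 8)*(s + 3) + (s - 3)*(s + 3) = 3*s^2 - 16*s - 9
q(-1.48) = 64.56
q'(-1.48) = 21.25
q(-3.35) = -25.23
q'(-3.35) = 78.27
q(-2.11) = 45.98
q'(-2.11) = 38.12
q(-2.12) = 45.60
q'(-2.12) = 38.40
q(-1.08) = 71.13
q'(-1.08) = 11.78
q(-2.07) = 47.48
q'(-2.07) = 36.97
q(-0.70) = 74.04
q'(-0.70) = 3.67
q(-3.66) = -51.25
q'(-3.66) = 89.75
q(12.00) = 540.00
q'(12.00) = 231.00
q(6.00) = -54.00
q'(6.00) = 3.00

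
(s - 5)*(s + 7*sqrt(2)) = s^2 - 5*s + 7*sqrt(2)*s - 35*sqrt(2)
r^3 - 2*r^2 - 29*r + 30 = (r - 6)*(r - 1)*(r + 5)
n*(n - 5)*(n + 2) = n^3 - 3*n^2 - 10*n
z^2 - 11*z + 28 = (z - 7)*(z - 4)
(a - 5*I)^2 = a^2 - 10*I*a - 25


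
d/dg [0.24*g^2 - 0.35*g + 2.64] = 0.48*g - 0.35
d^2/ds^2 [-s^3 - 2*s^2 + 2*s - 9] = -6*s - 4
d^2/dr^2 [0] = 0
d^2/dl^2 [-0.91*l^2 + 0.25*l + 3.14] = -1.82000000000000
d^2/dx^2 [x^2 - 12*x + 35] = 2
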